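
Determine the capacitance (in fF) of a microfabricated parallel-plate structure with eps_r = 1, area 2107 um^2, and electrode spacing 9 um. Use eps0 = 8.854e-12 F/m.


Step 1: Convert area to m^2: A = 2107e-12 m^2
Step 2: Convert gap to m: d = 9e-6 m
Step 3: C = eps0 * eps_r * A / d
C = 8.854e-12 * 1 * 2107e-12 / 9e-6
Step 4: Convert to fF (multiply by 1e15).
C = 2.07 fF


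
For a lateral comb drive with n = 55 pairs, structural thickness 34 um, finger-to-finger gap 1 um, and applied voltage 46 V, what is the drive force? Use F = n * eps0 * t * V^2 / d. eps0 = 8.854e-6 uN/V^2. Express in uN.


Step 1: Parameters: n=55, eps0=8.854e-6 uN/V^2, t=34 um, V=46 V, d=1 um
Step 2: V^2 = 2116
Step 3: F = 55 * 8.854e-6 * 34 * 2116 / 1
F = 35.035 uN


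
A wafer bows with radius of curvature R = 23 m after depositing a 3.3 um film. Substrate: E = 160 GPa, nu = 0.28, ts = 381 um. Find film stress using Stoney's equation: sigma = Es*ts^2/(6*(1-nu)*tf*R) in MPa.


Step 1: Compute numerator: Es * ts^2 = 160 * 381^2 = 23225760 (GPa*um^2)
Step 2: Compute denominator (R in um): 6*(1-nu)*tf*R = 6*0.72*3.3*23e6 = 327888000.0 (um^2)
Step 3: sigma (GPa) = 23225760 / 327888000.0 = 7.0834e-02 GPa
Step 4: Convert to MPa (x1000): sigma = 70.8 MPa


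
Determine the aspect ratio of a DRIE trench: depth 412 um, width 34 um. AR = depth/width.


Step 1: AR = depth / width
Step 2: AR = 412 / 34
AR = 12.1


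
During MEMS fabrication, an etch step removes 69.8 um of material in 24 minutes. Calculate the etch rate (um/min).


Step 1: Etch rate = depth / time
Step 2: rate = 69.8 / 24
rate = 2.908 um/min


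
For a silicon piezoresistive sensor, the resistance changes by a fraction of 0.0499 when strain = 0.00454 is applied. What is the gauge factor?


Step 1: Identify values.
dR/R = 0.0499, strain = 0.00454
Step 2: GF = (dR/R) / strain = 0.0499 / 0.00454
GF = 11.0


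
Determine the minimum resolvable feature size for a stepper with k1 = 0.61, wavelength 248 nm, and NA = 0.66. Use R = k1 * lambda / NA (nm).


Step 1: Identify values: k1 = 0.61, lambda = 248 nm, NA = 0.66
Step 2: R = k1 * lambda / NA
R = 0.61 * 248 / 0.66
R = 229.2 nm


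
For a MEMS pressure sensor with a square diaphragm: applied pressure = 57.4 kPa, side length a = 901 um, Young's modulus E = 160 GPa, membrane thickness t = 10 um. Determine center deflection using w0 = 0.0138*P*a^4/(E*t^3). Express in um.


Step 1: Convert pressure to compatible units (E is in GPa, so P in GPa).
P = 57.4 kPa = 57.4e-6 GPa
Step 2: Compute numerator: 0.0138 * P * a^4.
a^4 = 901^4 = 659020863601
numerator = 0.0138 * 57.4e-6 * 659020863601 = 5.220236e+05
Step 3: Compute denominator: E * t^3 = 160 * 10^3 = 160000
Step 4: w0 = numerator / denominator = 5.220236e+05 / 160000 = 3.2626 um


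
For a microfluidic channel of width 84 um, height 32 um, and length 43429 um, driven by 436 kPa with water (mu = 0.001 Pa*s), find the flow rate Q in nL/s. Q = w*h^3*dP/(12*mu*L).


Step 1: Convert all dimensions to SI (meters).
w = 84e-6 m, h = 32e-6 m, L = 43429e-6 m, dP = 436e3 Pa
Step 2: Q = w * h^3 * dP / (12 * mu * L)
Q = 84e-6 * (32e-6)^3 * 436e3 / (12 * 0.001 * 43429e-6) = 2.30279159e-09 m^3/s
Step 3: Convert Q from m^3/s to nL/s (1 m^3 = 1e12 nL, so multiply by 1e12).
Q = 2302.792 nL/s


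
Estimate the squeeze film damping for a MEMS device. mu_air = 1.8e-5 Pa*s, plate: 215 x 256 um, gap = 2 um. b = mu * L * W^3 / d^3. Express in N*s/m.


Step 1: Convert to SI.
L = 215e-6 m, W = 256e-6 m, d = 2e-6 m
Step 2: W^3 = (256e-6)^3 = 1.68e-11 m^3
Step 3: d^3 = (2e-6)^3 = 8.00e-18 m^3
Step 4: b = 1.8e-5 * 215e-6 * 1.68e-11 / 8.00e-18
b = 8.12e-03 N*s/m


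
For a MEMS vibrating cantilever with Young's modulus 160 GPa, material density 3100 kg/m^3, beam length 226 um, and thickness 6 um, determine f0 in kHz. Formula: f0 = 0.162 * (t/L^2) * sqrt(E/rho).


Step 1: Convert units to SI.
t_SI = 6e-6 m, L_SI = 226e-6 m
Step 2: Calculate sqrt(E/rho).
sqrt(160e9 / 3100) = 7184.21 m/s
Step 3: Compute f0.
f0 = 0.162 * 6e-6 / (226e-6)^2 * 7184.21 = 136718.9 Hz = 136.72 kHz


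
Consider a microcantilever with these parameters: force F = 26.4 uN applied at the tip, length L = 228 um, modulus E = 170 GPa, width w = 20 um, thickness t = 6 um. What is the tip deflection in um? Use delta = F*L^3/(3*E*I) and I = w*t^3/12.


Step 1: Calculate the second moment of area.
I = w * t^3 / 12 = 20 * 6^3 / 12 = 360.0 um^4
Step 2: Convert E to consistent units (1 GPa = 1000 uN/um^2).
E = 170 GPa = 170000 uN/um^2
Step 3: Calculate tip deflection.
delta = F * L^3 / (3 * E * I)
delta = 26.4 * 228^3 / (3 * 170000 * 360.0)
delta = 1.7043 um


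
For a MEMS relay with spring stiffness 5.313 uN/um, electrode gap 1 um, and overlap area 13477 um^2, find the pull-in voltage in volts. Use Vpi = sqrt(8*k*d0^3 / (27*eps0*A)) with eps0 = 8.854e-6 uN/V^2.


Step 1: Compute numerator: 8 * k * d0^3 = 8 * 5.313 * 1^3 = 42.504
Step 2: Compute denominator: 27 * eps0 * A = 27 * 8.854e-6 * 13477 = 3.221785
Step 3: Vpi = sqrt(42.504 / 3.221785)
Vpi = 3.63 V


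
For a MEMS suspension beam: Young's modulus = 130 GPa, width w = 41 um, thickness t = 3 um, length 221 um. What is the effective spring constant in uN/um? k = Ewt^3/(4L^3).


Step 1: Convert E to consistent units (1 GPa = 1000 uN/um^2).
E = 130 GPa = 130000 uN/um^2
Step 2: Compute t^3 = 3^3 = 27
Step 3: Compute L^3 = 221^3 = 10793861
Step 4: k = 130000 * 41 * 27 / (4 * 10793861)
k = 3.3331 uN/um


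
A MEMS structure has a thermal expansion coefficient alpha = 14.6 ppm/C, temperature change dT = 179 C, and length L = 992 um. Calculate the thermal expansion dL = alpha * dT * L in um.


Step 1: Convert CTE: alpha = 14.6 ppm/C = 14.6e-6 /C
Step 2: dL = 14.6e-6 * 179 * 992
dL = 2.5925 um


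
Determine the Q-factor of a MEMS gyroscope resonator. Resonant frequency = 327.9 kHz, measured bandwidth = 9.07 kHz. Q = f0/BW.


Step 1: Q = f0 / bandwidth
Step 2: Q = 327.9 / 9.07
Q = 36.2


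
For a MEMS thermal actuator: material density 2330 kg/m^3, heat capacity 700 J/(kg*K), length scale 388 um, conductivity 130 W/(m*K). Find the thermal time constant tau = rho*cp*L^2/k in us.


Step 1: Convert L to m: L = 388e-6 m
Step 2: L^2 = (388e-6)^2 = 1.50544e-07 m^2
Step 3: tau = 2330 * 700 * 1.50544e-07 / 130 = 1.88874818e-03 s
Step 4: Convert to microseconds (multiply by 1e6).
tau = 1888.748 us


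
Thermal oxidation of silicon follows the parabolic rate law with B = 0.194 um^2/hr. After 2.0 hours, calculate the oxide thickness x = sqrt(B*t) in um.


Step 1: Compute B*t = 0.194 * 2.0 = 0.388
Step 2: x = sqrt(0.388)
x = 0.623 um


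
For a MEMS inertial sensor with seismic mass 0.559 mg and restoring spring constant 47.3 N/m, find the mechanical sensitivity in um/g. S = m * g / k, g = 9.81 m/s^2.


Step 1: Convert mass: m = 0.559 mg = 5.59e-07 kg
Step 2: S = m * g / k = 5.59e-07 * 9.81 / 47.3
Step 3: S = 1.16e-07 m/g
Step 4: Convert to um/g: S = 0.116 um/g


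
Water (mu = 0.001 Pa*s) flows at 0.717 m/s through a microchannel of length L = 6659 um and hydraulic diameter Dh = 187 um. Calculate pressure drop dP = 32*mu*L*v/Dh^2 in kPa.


Step 1: Convert to SI: L = 6659e-6 m, Dh = 187e-6 m
Step 2: dP = 32 * 0.001 * 6659e-6 * 0.717 / (187e-6)^2
Step 3: dP = 4369.13 Pa
Step 4: Convert to kPa: dP = 4.37 kPa


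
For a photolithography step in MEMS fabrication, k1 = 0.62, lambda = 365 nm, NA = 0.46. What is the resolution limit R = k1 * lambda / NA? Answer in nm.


Step 1: Identify values: k1 = 0.62, lambda = 365 nm, NA = 0.46
Step 2: R = k1 * lambda / NA
R = 0.62 * 365 / 0.46
R = 492.0 nm


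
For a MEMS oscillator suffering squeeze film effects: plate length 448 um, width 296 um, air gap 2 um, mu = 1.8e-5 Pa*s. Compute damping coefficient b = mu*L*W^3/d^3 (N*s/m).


Step 1: Convert to SI.
L = 448e-6 m, W = 296e-6 m, d = 2e-6 m
Step 2: W^3 = (296e-6)^3 = 2.59e-11 m^3
Step 3: d^3 = (2e-6)^3 = 8.00e-18 m^3
Step 4: b = 1.8e-5 * 448e-6 * 2.59e-11 / 8.00e-18
b = 2.61e-02 N*s/m


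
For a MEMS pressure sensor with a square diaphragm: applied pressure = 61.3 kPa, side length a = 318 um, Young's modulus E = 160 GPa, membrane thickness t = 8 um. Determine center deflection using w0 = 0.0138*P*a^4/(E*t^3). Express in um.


Step 1: Convert pressure to compatible units (E is in GPa, so P in GPa).
P = 61.3 kPa = 61.3e-6 GPa
Step 2: Compute numerator: 0.0138 * P * a^4.
a^4 = 318^4 = 10226063376
numerator = 0.0138 * 61.3e-6 * 10226063376 = 8.65064e+03
Step 3: Compute denominator: E * t^3 = 160 * 8^3 = 81920
Step 4: w0 = numerator / denominator = 8.65064e+03 / 81920 = 0.1056 um


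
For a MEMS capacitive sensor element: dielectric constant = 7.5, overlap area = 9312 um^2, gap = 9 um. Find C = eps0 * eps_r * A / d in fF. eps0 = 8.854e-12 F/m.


Step 1: Convert area to m^2: A = 9312e-12 m^2
Step 2: Convert gap to m: d = 9e-6 m
Step 3: C = eps0 * eps_r * A / d
C = 8.854e-12 * 7.5 * 9312e-12 / 9e-6
Step 4: Convert to fF (multiply by 1e15).
C = 68.71 fF


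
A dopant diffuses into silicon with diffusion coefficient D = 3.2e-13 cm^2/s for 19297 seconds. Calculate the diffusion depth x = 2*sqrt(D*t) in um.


Step 1: Compute D*t = 3.2e-13 * 19297 = 6.17504e-09 cm^2
Step 2: sqrt(D*t) = 7.85814e-05 cm
Step 3: x = 2 * 7.85814e-05 cm = 1.571628e-04 cm
Step 4: Convert to um (1 cm = 1e4 um): x = 1.572 um


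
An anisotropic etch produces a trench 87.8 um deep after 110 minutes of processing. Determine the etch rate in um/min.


Step 1: Etch rate = depth / time
Step 2: rate = 87.8 / 110
rate = 0.798 um/min


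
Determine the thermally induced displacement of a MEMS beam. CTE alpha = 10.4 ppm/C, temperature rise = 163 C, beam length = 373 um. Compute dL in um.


Step 1: Convert CTE: alpha = 10.4 ppm/C = 10.4e-6 /C
Step 2: dL = 10.4e-6 * 163 * 373
dL = 0.6323 um


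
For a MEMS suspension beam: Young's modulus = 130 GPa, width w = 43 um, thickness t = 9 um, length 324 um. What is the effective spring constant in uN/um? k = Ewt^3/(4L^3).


Step 1: Convert E to consistent units (1 GPa = 1000 uN/um^2).
E = 130 GPa = 130000 uN/um^2
Step 2: Compute t^3 = 9^3 = 729
Step 3: Compute L^3 = 324^3 = 34012224
Step 4: k = 130000 * 43 * 729 / (4 * 34012224)
k = 29.9533 uN/um


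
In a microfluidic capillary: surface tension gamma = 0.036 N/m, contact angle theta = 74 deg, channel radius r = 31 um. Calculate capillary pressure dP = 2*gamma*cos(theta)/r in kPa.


Step 1: cos(74 deg) = 0.2756
Step 2: Convert r to m: r = 31e-6 m
Step 3: dP = 2 * 0.036 * 0.2756 / 31e-6 = 640.1 Pa
Step 4: Convert Pa to kPa (divide by 1000).
dP = 0.64 kPa


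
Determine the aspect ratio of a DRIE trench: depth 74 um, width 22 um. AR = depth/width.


Step 1: AR = depth / width
Step 2: AR = 74 / 22
AR = 3.4


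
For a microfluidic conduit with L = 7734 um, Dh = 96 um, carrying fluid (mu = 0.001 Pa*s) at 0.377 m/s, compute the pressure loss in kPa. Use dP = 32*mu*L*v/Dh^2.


Step 1: Convert to SI: L = 7734e-6 m, Dh = 96e-6 m
Step 2: dP = 32 * 0.001 * 7734e-6 * 0.377 / (96e-6)^2
Step 3: dP = 10124.02 Pa
Step 4: Convert to kPa: dP = 10.12 kPa


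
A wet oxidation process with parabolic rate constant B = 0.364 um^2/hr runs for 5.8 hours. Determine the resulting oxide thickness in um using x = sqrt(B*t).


Step 1: Compute B*t = 0.364 * 5.8 = 2.1112
Step 2: x = sqrt(2.1112)
x = 1.453 um


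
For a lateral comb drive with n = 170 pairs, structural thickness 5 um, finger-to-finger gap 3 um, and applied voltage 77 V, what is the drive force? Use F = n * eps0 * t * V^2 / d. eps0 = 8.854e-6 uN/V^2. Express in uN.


Step 1: Parameters: n=170, eps0=8.854e-6 uN/V^2, t=5 um, V=77 V, d=3 um
Step 2: V^2 = 5929
Step 3: F = 170 * 8.854e-6 * 5 * 5929 / 3
F = 14.874 uN


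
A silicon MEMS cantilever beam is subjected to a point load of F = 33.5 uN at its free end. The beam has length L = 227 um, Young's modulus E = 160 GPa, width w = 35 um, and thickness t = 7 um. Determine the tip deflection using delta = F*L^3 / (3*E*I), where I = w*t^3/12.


Step 1: Calculate the second moment of area.
I = w * t^3 / 12 = 35 * 7^3 / 12 = 1000.4167 um^4
Step 2: Convert E to consistent units (1 GPa = 1000 uN/um^2).
E = 160 GPa = 160000 uN/um^2
Step 3: Calculate tip deflection.
delta = F * L^3 / (3 * E * I)
delta = 33.5 * 227^3 / (3 * 160000 * 1000.4167)
delta = 0.816 um


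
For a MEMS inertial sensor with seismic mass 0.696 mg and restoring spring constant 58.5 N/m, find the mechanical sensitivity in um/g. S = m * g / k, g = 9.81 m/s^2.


Step 1: Convert mass: m = 0.696 mg = 6.96e-07 kg
Step 2: S = m * g / k = 6.96e-07 * 9.81 / 58.5
Step 3: S = 1.17e-07 m/g
Step 4: Convert to um/g: S = 0.117 um/g


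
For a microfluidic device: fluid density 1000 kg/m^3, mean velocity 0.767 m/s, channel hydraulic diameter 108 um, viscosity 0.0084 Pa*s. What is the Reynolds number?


Step 1: Convert Dh to meters: Dh = 108e-6 m
Step 2: Re = rho * v * Dh / mu
Re = 1000 * 0.767 * 108e-6 / 0.0084
Re = 9.861


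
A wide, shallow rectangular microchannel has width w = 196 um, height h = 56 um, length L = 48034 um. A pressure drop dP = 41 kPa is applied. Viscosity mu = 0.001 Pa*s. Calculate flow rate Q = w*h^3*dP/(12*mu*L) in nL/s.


Step 1: Convert all dimensions to SI (meters).
w = 196e-6 m, h = 56e-6 m, L = 48034e-6 m, dP = 41e3 Pa
Step 2: Q = w * h^3 * dP / (12 * mu * L)
Q = 196e-6 * (56e-6)^3 * 41e3 / (12 * 0.001 * 48034e-6) = 2.44835286e-09 m^3/s
Step 3: Convert Q from m^3/s to nL/s (1 m^3 = 1e12 nL, so multiply by 1e12).
Q = 2448.353 nL/s


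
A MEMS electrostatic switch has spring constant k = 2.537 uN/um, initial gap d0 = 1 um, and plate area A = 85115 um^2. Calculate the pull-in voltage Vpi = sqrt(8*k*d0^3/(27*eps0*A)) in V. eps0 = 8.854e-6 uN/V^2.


Step 1: Compute numerator: 8 * k * d0^3 = 8 * 2.537 * 1^3 = 20.296
Step 2: Compute denominator: 27 * eps0 * A = 27 * 8.854e-6 * 85115 = 20.347422
Step 3: Vpi = sqrt(20.296 / 20.347422)
Vpi = 1.0 V


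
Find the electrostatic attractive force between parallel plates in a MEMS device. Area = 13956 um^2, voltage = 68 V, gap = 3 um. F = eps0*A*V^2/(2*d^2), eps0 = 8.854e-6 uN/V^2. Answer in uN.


Step 1: Identify parameters.
eps0 = 8.854e-6 uN/V^2, A = 13956 um^2, V = 68 V, d = 3 um
Step 2: Compute V^2 = 68^2 = 4624
Step 3: Compute d^2 = 3^2 = 9
Step 4: F = 0.5 * 8.854e-6 * 13956 * 4624 / 9
F = 31.743 uN


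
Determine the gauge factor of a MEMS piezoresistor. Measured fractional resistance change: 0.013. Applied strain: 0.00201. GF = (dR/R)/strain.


Step 1: Identify values.
dR/R = 0.013, strain = 0.00201
Step 2: GF = (dR/R) / strain = 0.013 / 0.00201
GF = 6.5


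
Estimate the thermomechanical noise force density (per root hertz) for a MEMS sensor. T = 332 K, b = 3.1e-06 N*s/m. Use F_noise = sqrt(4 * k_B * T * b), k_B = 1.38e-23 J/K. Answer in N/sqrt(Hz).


Step 1: Compute 4 * k_B * T * b
= 4 * 1.38e-23 * 332 * 3.1e-06
= 5.6812e-26 N^2/Hz
Step 2: F_noise = sqrt(5.6812e-26)
F_noise = 2.38e-13 N/sqrt(Hz)


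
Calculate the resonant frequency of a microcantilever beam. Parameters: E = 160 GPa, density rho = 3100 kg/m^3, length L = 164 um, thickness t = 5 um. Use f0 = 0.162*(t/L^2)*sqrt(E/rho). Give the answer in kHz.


Step 1: Convert units to SI.
t_SI = 5e-6 m, L_SI = 164e-6 m
Step 2: Calculate sqrt(E/rho).
sqrt(160e9 / 3100) = 7184.21 m/s
Step 3: Compute f0.
f0 = 0.162 * 5e-6 / (164e-6)^2 * 7184.21 = 216359.7 Hz = 216.36 kHz


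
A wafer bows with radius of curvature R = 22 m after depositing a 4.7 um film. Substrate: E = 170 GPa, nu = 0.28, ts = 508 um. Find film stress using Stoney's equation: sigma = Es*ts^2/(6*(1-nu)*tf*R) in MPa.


Step 1: Compute numerator: Es * ts^2 = 170 * 508^2 = 43870880 (GPa*um^2)
Step 2: Compute denominator (R in um): 6*(1-nu)*tf*R = 6*0.72*4.7*22e6 = 446688000.0 (um^2)
Step 3: sigma (GPa) = 43870880 / 446688000.0 = 9.8214e-02 GPa
Step 4: Convert to MPa (x1000): sigma = 98.2 MPa


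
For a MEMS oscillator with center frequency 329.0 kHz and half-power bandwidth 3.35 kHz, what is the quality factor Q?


Step 1: Q = f0 / bandwidth
Step 2: Q = 329.0 / 3.35
Q = 98.2


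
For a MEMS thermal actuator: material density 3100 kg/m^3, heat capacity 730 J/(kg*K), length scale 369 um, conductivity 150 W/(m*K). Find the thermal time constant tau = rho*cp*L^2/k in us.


Step 1: Convert L to m: L = 369e-6 m
Step 2: L^2 = (369e-6)^2 = 1.36161e-07 m^2
Step 3: tau = 3100 * 730 * 1.36161e-07 / 150 = 2.05421562e-03 s
Step 4: Convert to microseconds (multiply by 1e6).
tau = 2054.216 us


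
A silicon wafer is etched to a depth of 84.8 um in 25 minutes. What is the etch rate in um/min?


Step 1: Etch rate = depth / time
Step 2: rate = 84.8 / 25
rate = 3.392 um/min


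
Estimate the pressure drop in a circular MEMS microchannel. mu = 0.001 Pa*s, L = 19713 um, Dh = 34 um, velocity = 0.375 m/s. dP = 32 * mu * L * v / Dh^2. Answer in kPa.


Step 1: Convert to SI: L = 19713e-6 m, Dh = 34e-6 m
Step 2: dP = 32 * 0.001 * 19713e-6 * 0.375 / (34e-6)^2
Step 3: dP = 204633.22 Pa
Step 4: Convert to kPa: dP = 204.63 kPa


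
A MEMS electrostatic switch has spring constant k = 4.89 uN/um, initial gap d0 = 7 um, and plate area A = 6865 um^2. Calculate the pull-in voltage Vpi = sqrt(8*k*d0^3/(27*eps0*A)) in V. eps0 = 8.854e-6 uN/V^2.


Step 1: Compute numerator: 8 * k * d0^3 = 8 * 4.89 * 7^3 = 13418.16
Step 2: Compute denominator: 27 * eps0 * A = 27 * 8.854e-6 * 6865 = 1.641133
Step 3: Vpi = sqrt(13418.16 / 1.641133)
Vpi = 90.42 V


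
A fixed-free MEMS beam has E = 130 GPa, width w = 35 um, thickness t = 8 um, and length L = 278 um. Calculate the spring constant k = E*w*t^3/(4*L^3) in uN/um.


Step 1: Convert E to consistent units (1 GPa = 1000 uN/um^2).
E = 130 GPa = 130000 uN/um^2
Step 2: Compute t^3 = 8^3 = 512
Step 3: Compute L^3 = 278^3 = 21484952
Step 4: k = 130000 * 35 * 512 / (4 * 21484952)
k = 27.1073 uN/um


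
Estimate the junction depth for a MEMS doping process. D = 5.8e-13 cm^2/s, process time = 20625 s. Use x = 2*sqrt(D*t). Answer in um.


Step 1: Compute D*t = 5.8e-13 * 20625 = 1.19625e-08 cm^2
Step 2: sqrt(D*t) = 1.09373e-04 cm
Step 3: x = 2 * 1.09373e-04 cm = 2.18746e-04 cm
Step 4: Convert to um (1 cm = 1e4 um): x = 2.187 um


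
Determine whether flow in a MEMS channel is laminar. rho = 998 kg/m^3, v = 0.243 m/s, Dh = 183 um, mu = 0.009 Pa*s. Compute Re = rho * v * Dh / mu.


Step 1: Convert Dh to meters: Dh = 183e-6 m
Step 2: Re = rho * v * Dh / mu
Re = 998 * 0.243 * 183e-6 / 0.009
Re = 4.931
Since Re = 4.931 is below ~2300, the flow is laminar.


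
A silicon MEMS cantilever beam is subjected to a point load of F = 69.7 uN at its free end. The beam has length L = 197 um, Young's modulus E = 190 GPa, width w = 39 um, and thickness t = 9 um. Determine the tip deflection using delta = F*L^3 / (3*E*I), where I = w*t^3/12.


Step 1: Calculate the second moment of area.
I = w * t^3 / 12 = 39 * 9^3 / 12 = 2369.25 um^4
Step 2: Convert E to consistent units (1 GPa = 1000 uN/um^2).
E = 190 GPa = 190000 uN/um^2
Step 3: Calculate tip deflection.
delta = F * L^3 / (3 * E * I)
delta = 69.7 * 197^3 / (3 * 190000 * 2369.25)
delta = 0.3946 um


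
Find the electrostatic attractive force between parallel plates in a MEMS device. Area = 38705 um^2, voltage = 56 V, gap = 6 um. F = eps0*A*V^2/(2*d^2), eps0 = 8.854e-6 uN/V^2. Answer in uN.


Step 1: Identify parameters.
eps0 = 8.854e-6 uN/V^2, A = 38705 um^2, V = 56 V, d = 6 um
Step 2: Compute V^2 = 56^2 = 3136
Step 3: Compute d^2 = 6^2 = 36
Step 4: F = 0.5 * 8.854e-6 * 38705 * 3136 / 36
F = 14.926 uN


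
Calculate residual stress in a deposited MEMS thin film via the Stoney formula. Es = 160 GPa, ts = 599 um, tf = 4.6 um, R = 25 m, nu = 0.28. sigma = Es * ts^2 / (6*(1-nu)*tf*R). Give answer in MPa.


Step 1: Compute numerator: Es * ts^2 = 160 * 599^2 = 57408160 (GPa*um^2)
Step 2: Compute denominator (R in um): 6*(1-nu)*tf*R = 6*0.72*4.6*25e6 = 496800000.0 (um^2)
Step 3: sigma (GPa) = 57408160 / 496800000.0 = 1.15556e-01 GPa
Step 4: Convert to MPa (x1000): sigma = 115.6 MPa


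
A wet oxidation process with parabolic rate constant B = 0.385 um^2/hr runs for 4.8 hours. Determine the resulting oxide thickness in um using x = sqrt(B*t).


Step 1: Compute B*t = 0.385 * 4.8 = 1.848
Step 2: x = sqrt(1.848)
x = 1.359 um


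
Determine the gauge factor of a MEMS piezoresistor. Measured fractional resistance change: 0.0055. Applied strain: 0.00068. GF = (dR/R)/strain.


Step 1: Identify values.
dR/R = 0.0055, strain = 0.00068
Step 2: GF = (dR/R) / strain = 0.0055 / 0.00068
GF = 8.1


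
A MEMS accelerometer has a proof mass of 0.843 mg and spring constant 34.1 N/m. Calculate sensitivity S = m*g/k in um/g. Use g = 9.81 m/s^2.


Step 1: Convert mass: m = 0.843 mg = 8.43e-07 kg
Step 2: S = m * g / k = 8.43e-07 * 9.81 / 34.1
Step 3: S = 2.43e-07 m/g
Step 4: Convert to um/g: S = 0.243 um/g


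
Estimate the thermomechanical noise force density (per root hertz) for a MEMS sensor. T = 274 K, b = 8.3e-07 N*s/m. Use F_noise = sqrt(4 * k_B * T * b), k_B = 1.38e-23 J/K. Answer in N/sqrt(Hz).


Step 1: Compute 4 * k_B * T * b
= 4 * 1.38e-23 * 274 * 8.3e-07
= 1.2554e-26 N^2/Hz
Step 2: F_noise = sqrt(1.2554e-26)
F_noise = 1.12e-13 N/sqrt(Hz)


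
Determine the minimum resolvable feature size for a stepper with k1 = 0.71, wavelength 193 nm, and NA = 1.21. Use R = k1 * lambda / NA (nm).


Step 1: Identify values: k1 = 0.71, lambda = 193 nm, NA = 1.21
Step 2: R = k1 * lambda / NA
R = 0.71 * 193 / 1.21
R = 113.2 nm


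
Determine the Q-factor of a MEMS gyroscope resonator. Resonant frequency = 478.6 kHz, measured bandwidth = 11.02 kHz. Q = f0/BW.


Step 1: Q = f0 / bandwidth
Step 2: Q = 478.6 / 11.02
Q = 43.4


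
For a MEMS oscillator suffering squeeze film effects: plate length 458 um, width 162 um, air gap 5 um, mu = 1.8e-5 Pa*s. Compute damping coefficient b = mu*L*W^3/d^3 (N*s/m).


Step 1: Convert to SI.
L = 458e-6 m, W = 162e-6 m, d = 5e-6 m
Step 2: W^3 = (162e-6)^3 = 4.25e-12 m^3
Step 3: d^3 = (5e-6)^3 = 1.25e-16 m^3
Step 4: b = 1.8e-5 * 458e-6 * 4.25e-12 / 1.25e-16
b = 2.80e-04 N*s/m


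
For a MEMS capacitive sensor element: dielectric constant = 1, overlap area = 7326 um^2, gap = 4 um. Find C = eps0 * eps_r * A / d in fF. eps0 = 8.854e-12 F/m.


Step 1: Convert area to m^2: A = 7326e-12 m^2
Step 2: Convert gap to m: d = 4e-6 m
Step 3: C = eps0 * eps_r * A / d
C = 8.854e-12 * 1 * 7326e-12 / 4e-6
Step 4: Convert to fF (multiply by 1e15).
C = 16.22 fF


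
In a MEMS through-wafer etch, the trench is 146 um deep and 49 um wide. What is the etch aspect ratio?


Step 1: AR = depth / width
Step 2: AR = 146 / 49
AR = 3.0


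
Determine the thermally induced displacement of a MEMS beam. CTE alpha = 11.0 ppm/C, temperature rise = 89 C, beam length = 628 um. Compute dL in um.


Step 1: Convert CTE: alpha = 11.0 ppm/C = 11.0e-6 /C
Step 2: dL = 11.0e-6 * 89 * 628
dL = 0.6148 um


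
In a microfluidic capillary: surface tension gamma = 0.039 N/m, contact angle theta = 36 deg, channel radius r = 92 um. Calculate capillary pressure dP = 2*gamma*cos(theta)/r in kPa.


Step 1: cos(36 deg) = 0.809
Step 2: Convert r to m: r = 92e-6 m
Step 3: dP = 2 * 0.039 * 0.809 / 92e-6 = 685.9 Pa
Step 4: Convert Pa to kPa (divide by 1000).
dP = 0.69 kPa


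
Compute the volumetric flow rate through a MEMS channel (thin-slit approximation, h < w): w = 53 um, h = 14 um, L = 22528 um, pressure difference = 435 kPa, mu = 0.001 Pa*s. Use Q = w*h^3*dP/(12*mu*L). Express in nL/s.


Step 1: Convert all dimensions to SI (meters).
w = 53e-6 m, h = 14e-6 m, L = 22528e-6 m, dP = 435e3 Pa
Step 2: Q = w * h^3 * dP / (12 * mu * L)
Q = 53e-6 * (14e-6)^3 * 435e3 / (12 * 0.001 * 22528e-6) = 2.3401589e-10 m^3/s
Step 3: Convert Q from m^3/s to nL/s (1 m^3 = 1e12 nL, so multiply by 1e12).
Q = 234.016 nL/s


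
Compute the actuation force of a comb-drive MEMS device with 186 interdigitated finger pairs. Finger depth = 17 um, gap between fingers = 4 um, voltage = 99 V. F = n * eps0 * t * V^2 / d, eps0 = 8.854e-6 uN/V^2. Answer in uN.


Step 1: Parameters: n=186, eps0=8.854e-6 uN/V^2, t=17 um, V=99 V, d=4 um
Step 2: V^2 = 9801
Step 3: F = 186 * 8.854e-6 * 17 * 9801 / 4
F = 68.598 uN


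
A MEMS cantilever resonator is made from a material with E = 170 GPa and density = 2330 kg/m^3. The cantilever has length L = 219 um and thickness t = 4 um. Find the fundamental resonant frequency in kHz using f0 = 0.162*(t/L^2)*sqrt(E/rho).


Step 1: Convert units to SI.
t_SI = 4e-6 m, L_SI = 219e-6 m
Step 2: Calculate sqrt(E/rho).
sqrt(170e9 / 2330) = 8541.74 m/s
Step 3: Compute f0.
f0 = 0.162 * 4e-6 / (219e-6)^2 * 8541.74 = 115407.3 Hz = 115.41 kHz


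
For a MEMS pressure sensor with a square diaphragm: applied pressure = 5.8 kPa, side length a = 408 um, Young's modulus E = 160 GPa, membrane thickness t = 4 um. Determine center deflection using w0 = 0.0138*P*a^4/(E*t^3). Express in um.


Step 1: Convert pressure to compatible units (E is in GPa, so P in GPa).
P = 5.8 kPa = 5.8e-6 GPa
Step 2: Compute numerator: 0.0138 * P * a^4.
a^4 = 408^4 = 27710263296
numerator = 0.0138 * 5.8e-6 * 27710263296 = 2.21793e+03
Step 3: Compute denominator: E * t^3 = 160 * 4^3 = 10240
Step 4: w0 = numerator / denominator = 2.21793e+03 / 10240 = 0.2166 um


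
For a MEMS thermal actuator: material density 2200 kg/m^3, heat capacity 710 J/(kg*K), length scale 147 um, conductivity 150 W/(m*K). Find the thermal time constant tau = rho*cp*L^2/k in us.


Step 1: Convert L to m: L = 147e-6 m
Step 2: L^2 = (147e-6)^2 = 2.1609e-08 m^2
Step 3: tau = 2200 * 710 * 2.1609e-08 / 150 = 2.2502172e-04 s
Step 4: Convert to microseconds (multiply by 1e6).
tau = 225.022 us


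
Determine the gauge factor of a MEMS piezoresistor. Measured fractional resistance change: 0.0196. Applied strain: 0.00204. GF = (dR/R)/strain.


Step 1: Identify values.
dR/R = 0.0196, strain = 0.00204
Step 2: GF = (dR/R) / strain = 0.0196 / 0.00204
GF = 9.6


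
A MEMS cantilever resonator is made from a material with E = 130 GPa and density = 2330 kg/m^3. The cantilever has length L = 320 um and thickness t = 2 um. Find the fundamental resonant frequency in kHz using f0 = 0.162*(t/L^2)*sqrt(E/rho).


Step 1: Convert units to SI.
t_SI = 2e-6 m, L_SI = 320e-6 m
Step 2: Calculate sqrt(E/rho).
sqrt(130e9 / 2330) = 7469.54 m/s
Step 3: Compute f0.
f0 = 0.162 * 2e-6 / (320e-6)^2 * 7469.54 = 23634.1 Hz = 23.63 kHz


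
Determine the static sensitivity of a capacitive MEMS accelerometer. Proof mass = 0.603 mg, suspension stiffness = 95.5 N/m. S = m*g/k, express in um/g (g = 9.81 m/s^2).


Step 1: Convert mass: m = 0.603 mg = 6.03e-07 kg
Step 2: S = m * g / k = 6.03e-07 * 9.81 / 95.5
Step 3: S = 6.19e-08 m/g
Step 4: Convert to um/g: S = 0.062 um/g


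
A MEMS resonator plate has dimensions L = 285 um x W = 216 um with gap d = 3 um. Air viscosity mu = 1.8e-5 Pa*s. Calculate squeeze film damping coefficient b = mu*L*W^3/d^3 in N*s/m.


Step 1: Convert to SI.
L = 285e-6 m, W = 216e-6 m, d = 3e-6 m
Step 2: W^3 = (216e-6)^3 = 1.01e-11 m^3
Step 3: d^3 = (3e-6)^3 = 2.70e-17 m^3
Step 4: b = 1.8e-5 * 285e-6 * 1.01e-11 / 2.70e-17
b = 1.91e-03 N*s/m


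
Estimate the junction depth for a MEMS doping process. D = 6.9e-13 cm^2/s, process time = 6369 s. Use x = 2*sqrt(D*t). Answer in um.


Step 1: Compute D*t = 6.9e-13 * 6369 = 4.39461e-09 cm^2
Step 2: sqrt(D*t) = 6.62919e-05 cm
Step 3: x = 2 * 6.62919e-05 cm = 1.325838e-04 cm
Step 4: Convert to um (1 cm = 1e4 um): x = 1.326 um


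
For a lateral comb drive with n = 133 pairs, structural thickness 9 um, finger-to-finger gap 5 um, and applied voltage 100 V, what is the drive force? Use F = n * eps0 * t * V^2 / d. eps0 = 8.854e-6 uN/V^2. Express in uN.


Step 1: Parameters: n=133, eps0=8.854e-6 uN/V^2, t=9 um, V=100 V, d=5 um
Step 2: V^2 = 10000
Step 3: F = 133 * 8.854e-6 * 9 * 10000 / 5
F = 21.196 uN


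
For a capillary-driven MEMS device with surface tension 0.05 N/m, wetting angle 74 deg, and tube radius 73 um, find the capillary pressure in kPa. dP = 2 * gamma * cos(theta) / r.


Step 1: cos(74 deg) = 0.2756
Step 2: Convert r to m: r = 73e-6 m
Step 3: dP = 2 * 0.05 * 0.2756 / 73e-6 = 377.5 Pa
Step 4: Convert Pa to kPa (divide by 1000).
dP = 0.38 kPa


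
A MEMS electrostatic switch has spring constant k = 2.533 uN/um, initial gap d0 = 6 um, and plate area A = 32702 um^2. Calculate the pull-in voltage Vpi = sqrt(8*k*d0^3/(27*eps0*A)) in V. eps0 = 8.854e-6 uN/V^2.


Step 1: Compute numerator: 8 * k * d0^3 = 8 * 2.533 * 6^3 = 4377.024
Step 2: Compute denominator: 27 * eps0 * A = 27 * 8.854e-6 * 32702 = 7.817675
Step 3: Vpi = sqrt(4377.024 / 7.817675)
Vpi = 23.66 V


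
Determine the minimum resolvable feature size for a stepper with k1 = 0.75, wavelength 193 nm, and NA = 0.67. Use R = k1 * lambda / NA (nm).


Step 1: Identify values: k1 = 0.75, lambda = 193 nm, NA = 0.67
Step 2: R = k1 * lambda / NA
R = 0.75 * 193 / 0.67
R = 216.0 nm


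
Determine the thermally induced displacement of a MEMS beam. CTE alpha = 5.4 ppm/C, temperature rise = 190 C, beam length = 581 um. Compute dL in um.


Step 1: Convert CTE: alpha = 5.4 ppm/C = 5.4e-6 /C
Step 2: dL = 5.4e-6 * 190 * 581
dL = 0.5961 um


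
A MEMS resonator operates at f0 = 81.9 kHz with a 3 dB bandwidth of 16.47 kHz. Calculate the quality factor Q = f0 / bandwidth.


Step 1: Q = f0 / bandwidth
Step 2: Q = 81.9 / 16.47
Q = 5.0


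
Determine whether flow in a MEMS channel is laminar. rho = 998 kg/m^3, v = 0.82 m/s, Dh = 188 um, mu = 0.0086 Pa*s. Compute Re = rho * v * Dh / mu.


Step 1: Convert Dh to meters: Dh = 188e-6 m
Step 2: Re = rho * v * Dh / mu
Re = 998 * 0.82 * 188e-6 / 0.0086
Re = 17.89
Since Re = 17.89 is below ~2300, the flow is laminar.


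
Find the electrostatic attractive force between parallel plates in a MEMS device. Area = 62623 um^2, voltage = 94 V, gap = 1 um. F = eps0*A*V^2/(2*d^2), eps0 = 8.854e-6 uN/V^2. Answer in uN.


Step 1: Identify parameters.
eps0 = 8.854e-6 uN/V^2, A = 62623 um^2, V = 94 V, d = 1 um
Step 2: Compute V^2 = 94^2 = 8836
Step 3: Compute d^2 = 1^2 = 1
Step 4: F = 0.5 * 8.854e-6 * 62623 * 8836 / 1
F = 2449.622 uN


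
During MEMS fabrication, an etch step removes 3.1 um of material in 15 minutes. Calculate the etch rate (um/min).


Step 1: Etch rate = depth / time
Step 2: rate = 3.1 / 15
rate = 0.207 um/min


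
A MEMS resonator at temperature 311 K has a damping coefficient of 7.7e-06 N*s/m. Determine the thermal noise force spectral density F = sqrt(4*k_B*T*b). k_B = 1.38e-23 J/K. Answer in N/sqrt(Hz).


Step 1: Compute 4 * k_B * T * b
= 4 * 1.38e-23 * 311 * 7.7e-06
= 1.3219e-25 N^2/Hz
Step 2: F_noise = sqrt(1.3219e-25)
F_noise = 3.64e-13 N/sqrt(Hz)


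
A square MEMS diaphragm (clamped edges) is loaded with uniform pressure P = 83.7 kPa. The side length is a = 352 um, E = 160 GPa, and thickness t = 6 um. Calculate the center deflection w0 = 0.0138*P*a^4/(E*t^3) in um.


Step 1: Convert pressure to compatible units (E is in GPa, so P in GPa).
P = 83.7 kPa = 83.7e-6 GPa
Step 2: Compute numerator: 0.0138 * P * a^4.
a^4 = 352^4 = 15352201216
numerator = 0.0138 * 83.7e-6 * 15352201216 = 1.77327e+04
Step 3: Compute denominator: E * t^3 = 160 * 6^3 = 34560
Step 4: w0 = numerator / denominator = 1.77327e+04 / 34560 = 0.5131 um


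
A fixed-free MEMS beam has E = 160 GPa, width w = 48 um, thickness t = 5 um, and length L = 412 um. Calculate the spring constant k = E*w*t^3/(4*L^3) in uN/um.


Step 1: Convert E to consistent units (1 GPa = 1000 uN/um^2).
E = 160 GPa = 160000 uN/um^2
Step 2: Compute t^3 = 5^3 = 125
Step 3: Compute L^3 = 412^3 = 69934528
Step 4: k = 160000 * 48 * 125 / (4 * 69934528)
k = 3.4318 uN/um


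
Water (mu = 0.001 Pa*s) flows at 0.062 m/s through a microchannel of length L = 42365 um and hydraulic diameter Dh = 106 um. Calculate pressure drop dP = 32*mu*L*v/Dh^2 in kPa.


Step 1: Convert to SI: L = 42365e-6 m, Dh = 106e-6 m
Step 2: dP = 32 * 0.001 * 42365e-6 * 0.062 / (106e-6)^2
Step 3: dP = 7480.61 Pa
Step 4: Convert to kPa: dP = 7.48 kPa


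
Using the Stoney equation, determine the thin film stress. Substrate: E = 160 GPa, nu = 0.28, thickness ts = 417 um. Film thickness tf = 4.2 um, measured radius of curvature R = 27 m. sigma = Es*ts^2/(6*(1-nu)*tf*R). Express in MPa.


Step 1: Compute numerator: Es * ts^2 = 160 * 417^2 = 27822240 (GPa*um^2)
Step 2: Compute denominator (R in um): 6*(1-nu)*tf*R = 6*0.72*4.2*27e6 = 489888000.0 (um^2)
Step 3: sigma (GPa) = 27822240 / 489888000.0 = 5.6793e-02 GPa
Step 4: Convert to MPa (x1000): sigma = 56.8 MPa


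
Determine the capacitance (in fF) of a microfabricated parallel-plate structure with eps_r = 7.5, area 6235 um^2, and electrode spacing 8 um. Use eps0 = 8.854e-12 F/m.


Step 1: Convert area to m^2: A = 6235e-12 m^2
Step 2: Convert gap to m: d = 8e-6 m
Step 3: C = eps0 * eps_r * A / d
C = 8.854e-12 * 7.5 * 6235e-12 / 8e-6
Step 4: Convert to fF (multiply by 1e15).
C = 51.75 fF


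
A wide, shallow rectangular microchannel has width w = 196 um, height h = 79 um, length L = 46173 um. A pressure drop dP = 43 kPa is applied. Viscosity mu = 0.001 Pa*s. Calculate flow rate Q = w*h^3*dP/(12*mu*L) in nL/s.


Step 1: Convert all dimensions to SI (meters).
w = 196e-6 m, h = 79e-6 m, L = 46173e-6 m, dP = 43e3 Pa
Step 2: Q = w * h^3 * dP / (12 * mu * L)
Q = 196e-6 * (79e-6)^3 * 43e3 / (12 * 0.001 * 46173e-6) = 7.4995717e-09 m^3/s
Step 3: Convert Q from m^3/s to nL/s (1 m^3 = 1e12 nL, so multiply by 1e12).
Q = 7499.572 nL/s


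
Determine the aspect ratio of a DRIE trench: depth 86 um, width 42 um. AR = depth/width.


Step 1: AR = depth / width
Step 2: AR = 86 / 42
AR = 2.0


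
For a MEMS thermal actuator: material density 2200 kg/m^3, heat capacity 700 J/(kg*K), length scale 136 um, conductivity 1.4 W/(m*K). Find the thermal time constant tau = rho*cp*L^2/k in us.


Step 1: Convert L to m: L = 136e-6 m
Step 2: L^2 = (136e-6)^2 = 1.8496e-08 m^2
Step 3: tau = 2200 * 700 * 1.8496e-08 / 1.4 = 2.03456e-02 s
Step 4: Convert to microseconds (multiply by 1e6).
tau = 20345.6 us


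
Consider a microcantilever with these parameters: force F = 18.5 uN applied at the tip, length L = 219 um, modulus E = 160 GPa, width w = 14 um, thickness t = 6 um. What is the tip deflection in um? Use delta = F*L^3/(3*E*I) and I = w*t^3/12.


Step 1: Calculate the second moment of area.
I = w * t^3 / 12 = 14 * 6^3 / 12 = 252.0 um^4
Step 2: Convert E to consistent units (1 GPa = 1000 uN/um^2).
E = 160 GPa = 160000 uN/um^2
Step 3: Calculate tip deflection.
delta = F * L^3 / (3 * E * I)
delta = 18.5 * 219^3 / (3 * 160000 * 252.0)
delta = 1.6064 um


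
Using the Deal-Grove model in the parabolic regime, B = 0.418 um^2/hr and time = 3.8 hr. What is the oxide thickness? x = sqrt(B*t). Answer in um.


Step 1: Compute B*t = 0.418 * 3.8 = 1.5884
Step 2: x = sqrt(1.5884)
x = 1.26 um


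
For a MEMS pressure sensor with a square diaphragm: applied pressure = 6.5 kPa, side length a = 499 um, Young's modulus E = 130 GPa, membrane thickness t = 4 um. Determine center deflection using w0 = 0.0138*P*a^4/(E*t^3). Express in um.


Step 1: Convert pressure to compatible units (E is in GPa, so P in GPa).
P = 6.5 kPa = 6.5e-6 GPa
Step 2: Compute numerator: 0.0138 * P * a^4.
a^4 = 499^4 = 62001498001
numerator = 0.0138 * 6.5e-6 * 62001498001 = 5.56153e+03
Step 3: Compute denominator: E * t^3 = 130 * 4^3 = 8320
Step 4: w0 = numerator / denominator = 5.56153e+03 / 8320 = 0.6685 um


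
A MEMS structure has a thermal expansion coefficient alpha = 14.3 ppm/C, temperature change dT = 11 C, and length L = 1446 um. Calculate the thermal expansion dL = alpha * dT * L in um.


Step 1: Convert CTE: alpha = 14.3 ppm/C = 14.3e-6 /C
Step 2: dL = 14.3e-6 * 11 * 1446
dL = 0.2275 um


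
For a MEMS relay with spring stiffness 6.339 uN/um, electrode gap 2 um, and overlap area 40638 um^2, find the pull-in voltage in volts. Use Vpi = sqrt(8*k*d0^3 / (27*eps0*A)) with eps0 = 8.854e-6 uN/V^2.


Step 1: Compute numerator: 8 * k * d0^3 = 8 * 6.339 * 2^3 = 405.696
Step 2: Compute denominator: 27 * eps0 * A = 27 * 8.854e-6 * 40638 = 9.714839
Step 3: Vpi = sqrt(405.696 / 9.714839)
Vpi = 6.46 V


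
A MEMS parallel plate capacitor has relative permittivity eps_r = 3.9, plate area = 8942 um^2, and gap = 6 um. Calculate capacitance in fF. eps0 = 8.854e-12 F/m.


Step 1: Convert area to m^2: A = 8942e-12 m^2
Step 2: Convert gap to m: d = 6e-6 m
Step 3: C = eps0 * eps_r * A / d
C = 8.854e-12 * 3.9 * 8942e-12 / 6e-6
Step 4: Convert to fF (multiply by 1e15).
C = 51.46 fF


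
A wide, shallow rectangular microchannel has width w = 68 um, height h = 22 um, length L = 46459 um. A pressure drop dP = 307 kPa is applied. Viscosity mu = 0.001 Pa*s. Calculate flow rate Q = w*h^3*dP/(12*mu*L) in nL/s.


Step 1: Convert all dimensions to SI (meters).
w = 68e-6 m, h = 22e-6 m, L = 46459e-6 m, dP = 307e3 Pa
Step 2: Q = w * h^3 * dP / (12 * mu * L)
Q = 68e-6 * (22e-6)^3 * 307e3 / (12 * 0.001 * 46459e-6) = 3.9871652e-10 m^3/s
Step 3: Convert Q from m^3/s to nL/s (1 m^3 = 1e12 nL, so multiply by 1e12).
Q = 398.717 nL/s


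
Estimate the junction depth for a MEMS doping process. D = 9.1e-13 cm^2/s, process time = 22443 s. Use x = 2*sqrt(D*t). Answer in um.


Step 1: Compute D*t = 9.1e-13 * 22443 = 2.042313e-08 cm^2
Step 2: sqrt(D*t) = 1.4291e-04 cm
Step 3: x = 2 * 1.4291e-04 cm = 2.8582e-04 cm
Step 4: Convert to um (1 cm = 1e4 um): x = 2.858 um


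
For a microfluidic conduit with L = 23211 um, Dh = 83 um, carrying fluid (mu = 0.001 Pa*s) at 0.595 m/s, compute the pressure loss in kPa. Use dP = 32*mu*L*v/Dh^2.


Step 1: Convert to SI: L = 23211e-6 m, Dh = 83e-6 m
Step 2: dP = 32 * 0.001 * 23211e-6 * 0.595 / (83e-6)^2
Step 3: dP = 64151.17 Pa
Step 4: Convert to kPa: dP = 64.15 kPa


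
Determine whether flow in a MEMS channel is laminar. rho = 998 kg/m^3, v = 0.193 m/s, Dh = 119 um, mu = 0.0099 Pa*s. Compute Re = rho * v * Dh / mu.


Step 1: Convert Dh to meters: Dh = 119e-6 m
Step 2: Re = rho * v * Dh / mu
Re = 998 * 0.193 * 119e-6 / 0.0099
Re = 2.315
Since Re = 2.315 is below ~2300, the flow is laminar.


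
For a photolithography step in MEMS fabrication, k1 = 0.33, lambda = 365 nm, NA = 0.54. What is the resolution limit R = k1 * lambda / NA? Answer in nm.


Step 1: Identify values: k1 = 0.33, lambda = 365 nm, NA = 0.54
Step 2: R = k1 * lambda / NA
R = 0.33 * 365 / 0.54
R = 223.1 nm


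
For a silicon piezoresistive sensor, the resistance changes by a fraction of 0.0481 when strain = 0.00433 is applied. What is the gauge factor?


Step 1: Identify values.
dR/R = 0.0481, strain = 0.00433
Step 2: GF = (dR/R) / strain = 0.0481 / 0.00433
GF = 11.1


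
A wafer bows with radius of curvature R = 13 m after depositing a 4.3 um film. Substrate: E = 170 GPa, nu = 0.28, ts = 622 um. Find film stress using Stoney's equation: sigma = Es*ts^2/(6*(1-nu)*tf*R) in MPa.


Step 1: Compute numerator: Es * ts^2 = 170 * 622^2 = 65770280 (GPa*um^2)
Step 2: Compute denominator (R in um): 6*(1-nu)*tf*R = 6*0.72*4.3*13e6 = 241488000.0 (um^2)
Step 3: sigma (GPa) = 65770280 / 241488000.0 = 2.72354e-01 GPa
Step 4: Convert to MPa (x1000): sigma = 272.4 MPa


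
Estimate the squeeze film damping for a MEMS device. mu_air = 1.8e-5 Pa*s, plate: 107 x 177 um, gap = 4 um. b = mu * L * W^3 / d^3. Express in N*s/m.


Step 1: Convert to SI.
L = 107e-6 m, W = 177e-6 m, d = 4e-6 m
Step 2: W^3 = (177e-6)^3 = 5.55e-12 m^3
Step 3: d^3 = (4e-6)^3 = 6.40e-17 m^3
Step 4: b = 1.8e-5 * 107e-6 * 5.55e-12 / 6.40e-17
b = 1.67e-04 N*s/m


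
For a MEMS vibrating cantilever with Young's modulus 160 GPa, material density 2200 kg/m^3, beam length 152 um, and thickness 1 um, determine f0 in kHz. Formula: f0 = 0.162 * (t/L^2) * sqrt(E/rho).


Step 1: Convert units to SI.
t_SI = 1e-6 m, L_SI = 152e-6 m
Step 2: Calculate sqrt(E/rho).
sqrt(160e9 / 2200) = 8528.03 m/s
Step 3: Compute f0.
f0 = 0.162 * 1e-6 / (152e-6)^2 * 8528.03 = 59796.6 Hz = 59.8 kHz


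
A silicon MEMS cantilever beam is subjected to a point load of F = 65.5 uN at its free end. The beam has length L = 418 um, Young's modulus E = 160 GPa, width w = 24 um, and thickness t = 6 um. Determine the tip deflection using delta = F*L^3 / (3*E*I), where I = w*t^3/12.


Step 1: Calculate the second moment of area.
I = w * t^3 / 12 = 24 * 6^3 / 12 = 432.0 um^4
Step 2: Convert E to consistent units (1 GPa = 1000 uN/um^2).
E = 160 GPa = 160000 uN/um^2
Step 3: Calculate tip deflection.
delta = F * L^3 / (3 * E * I)
delta = 65.5 * 418^3 / (3 * 160000 * 432.0)
delta = 23.0699 um
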